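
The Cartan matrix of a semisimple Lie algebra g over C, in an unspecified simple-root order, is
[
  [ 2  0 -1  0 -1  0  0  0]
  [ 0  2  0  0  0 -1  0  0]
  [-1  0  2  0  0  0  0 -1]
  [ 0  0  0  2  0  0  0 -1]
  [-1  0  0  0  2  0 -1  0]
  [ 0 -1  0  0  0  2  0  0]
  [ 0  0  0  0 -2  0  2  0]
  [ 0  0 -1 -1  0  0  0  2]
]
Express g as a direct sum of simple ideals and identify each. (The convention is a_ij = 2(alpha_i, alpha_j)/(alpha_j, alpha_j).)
type A_2 ⊕ type C_6

The diagram associated to this matrix has two connected components: the simple roots {alpha_2, alpha_6} form a chain of 2 nodes with single edges (A_2), and {alpha_1, alpha_3, alpha_4, alpha_5, alpha_7, alpha_8} form a chain of 6 nodes with a double edge at one end; the terminal node there is the unique long simple root (C_6). A semisimple Lie algebra decomposes uniquely as the direct sum of simple ideals, one per connected component of its Dynkin diagram, so g ≅ A_2 ⊕ C_6 (dimension 8 + 78 = 86).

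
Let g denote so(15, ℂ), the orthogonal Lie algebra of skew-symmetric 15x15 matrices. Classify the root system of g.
B_7 (so(15))

This is so(15) with 15 odd, which has dimension 15(15-1)/2 = 105 and rank (15-1)/2 = 7. In the classification of classical Lie algebras, the orthogonal algebra so(2n+1) in an odd number of variables has type B_n; here n = 7, so the Dynkin diagram is a chain of 7 nodes with a double edge at one end; the terminal node there is the unique short simple root (B_7). Hence the type is B_7.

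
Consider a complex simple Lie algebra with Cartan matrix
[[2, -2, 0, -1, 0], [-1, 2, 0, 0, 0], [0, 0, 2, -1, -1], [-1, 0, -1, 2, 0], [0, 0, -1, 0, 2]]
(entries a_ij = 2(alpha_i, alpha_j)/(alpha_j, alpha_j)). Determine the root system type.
The matrix has rank 5 with 2's on the diagonal. Reading the off-diagonal entries as Dynkin edges (a single edge where a_ij = a_ji = -1; a double or triple edge where a_ij * a_ji = 2 or 3), the diagram is a chain of 5 nodes with a double edge at one end; the terminal node there is the unique short simple root (B_5). One simple-root ordering that puts it in standard form is (alpha_5, alpha_3, alpha_4, alpha_1, alpha_2). So the algebra is type B_5, i.e. so(11).

type B_5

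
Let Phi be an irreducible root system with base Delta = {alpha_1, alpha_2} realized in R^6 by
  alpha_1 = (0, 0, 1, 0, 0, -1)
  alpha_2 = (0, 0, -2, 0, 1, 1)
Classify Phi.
Compute the Cartan integers a_ij = 2(alpha_i, alpha_j)/(alpha_j, alpha_j); the resulting 2x2 Cartan matrix is
[[2, -1], [-3, 2]].
The roots have two lengths (squared-length ratio 3:1); the short ones are alpha_{1}. The associated Dynkin diagram is two nodes joined by a triple edge (G_2), so the type is G_2.

G2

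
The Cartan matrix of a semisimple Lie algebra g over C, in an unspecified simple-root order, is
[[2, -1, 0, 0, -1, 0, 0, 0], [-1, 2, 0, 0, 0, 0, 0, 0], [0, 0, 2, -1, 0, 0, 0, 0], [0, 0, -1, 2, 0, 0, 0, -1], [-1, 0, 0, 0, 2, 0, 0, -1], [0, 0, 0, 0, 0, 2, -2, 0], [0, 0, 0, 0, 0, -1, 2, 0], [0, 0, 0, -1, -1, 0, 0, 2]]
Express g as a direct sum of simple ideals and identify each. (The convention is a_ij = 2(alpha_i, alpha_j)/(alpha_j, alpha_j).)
A_6 (sl(7)) + B_2 (so(5))

The diagram associated to this matrix has two connected components: the simple roots {alpha_1, alpha_2, alpha_3, alpha_4, alpha_5, alpha_8} form a chain of 6 nodes with single edges (A_6), and {alpha_6, alpha_7} form a chain of 2 nodes with a double edge at one end; the terminal node there is the unique short simple root (B_2). A semisimple Lie algebra decomposes uniquely as the direct sum of simple ideals, one per connected component of its Dynkin diagram, so g ≅ A_6 ⊕ B_2 (dimension 48 + 10 = 58).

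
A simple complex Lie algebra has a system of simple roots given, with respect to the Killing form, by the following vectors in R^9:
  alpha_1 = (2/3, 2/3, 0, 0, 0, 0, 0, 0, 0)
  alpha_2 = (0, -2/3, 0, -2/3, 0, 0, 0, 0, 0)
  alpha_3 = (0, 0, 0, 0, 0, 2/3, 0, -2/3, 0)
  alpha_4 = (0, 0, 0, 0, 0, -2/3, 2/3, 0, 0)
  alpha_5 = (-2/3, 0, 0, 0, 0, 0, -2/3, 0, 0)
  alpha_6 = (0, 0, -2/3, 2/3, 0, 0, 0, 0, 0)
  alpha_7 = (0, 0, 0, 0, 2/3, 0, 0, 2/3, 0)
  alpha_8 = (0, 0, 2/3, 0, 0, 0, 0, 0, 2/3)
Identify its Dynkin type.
Compute the Cartan integers a_ij = 2(alpha_i, alpha_j)/(alpha_j, alpha_j); the resulting 8x8 Cartan matrix is
[[2, -1, 0, 0, -1, 0, 0, 0], [-1, 2, 0, 0, 0, -1, 0, 0], [0, 0, 2, -1, 0, 0, -1, 0], [0, 0, -1, 2, -1, 0, 0, 0], [-1, 0, 0, -1, 2, 0, 0, 0], [0, -1, 0, 0, 0, 2, 0, -1], [0, 0, -1, 0, 0, 0, 2, 0], [0, 0, 0, 0, 0, -1, 0, 2]].
All simple roots have the same length, so the diagram is simply laced. The associated Dynkin diagram is a chain of 8 nodes with single edges (A_8), so the type is A_8 (the algebra sl(9)).

A_8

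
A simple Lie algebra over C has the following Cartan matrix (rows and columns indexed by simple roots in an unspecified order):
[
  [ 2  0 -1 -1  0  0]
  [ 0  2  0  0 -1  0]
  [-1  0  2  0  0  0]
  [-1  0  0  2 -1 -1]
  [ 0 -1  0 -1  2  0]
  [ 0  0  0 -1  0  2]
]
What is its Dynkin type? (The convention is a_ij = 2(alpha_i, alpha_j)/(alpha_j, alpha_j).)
The matrix has rank 6 with 2's on the diagonal. Reading the off-diagonal entries as Dynkin edges (a single edge where a_ij = a_ji = -1; a double or triple edge where a_ij * a_ji = 2 or 3), the diagram is a chain of 5 nodes with one extra node attached to the third node from one end (E_6). One simple-root ordering that puts it in standard form is (alpha_2, alpha_6, alpha_5, alpha_4, alpha_1, alpha_3). So the algebra is type E_6.

E6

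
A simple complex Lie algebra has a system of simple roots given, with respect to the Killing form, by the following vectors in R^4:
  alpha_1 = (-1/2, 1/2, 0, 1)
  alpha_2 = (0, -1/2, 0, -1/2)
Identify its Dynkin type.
Compute the Cartan integers a_ij = 2(alpha_i, alpha_j)/(alpha_j, alpha_j); the resulting 2x2 Cartan matrix is
[[2, -3], [-1, 2]].
The roots have two lengths (squared-length ratio 3:1); the short ones are alpha_{2}. The associated Dynkin diagram is two nodes joined by a triple edge (G_2), so the type is G_2.

G_2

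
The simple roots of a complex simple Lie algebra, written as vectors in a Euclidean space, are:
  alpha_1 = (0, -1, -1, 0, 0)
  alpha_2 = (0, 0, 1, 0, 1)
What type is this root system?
A2

Compute the Cartan integers a_ij = 2(alpha_i, alpha_j)/(alpha_j, alpha_j); the resulting 2x2 Cartan matrix is
[[2, -1], [-1, 2]].
All simple roots have the same length, so the diagram is simply laced. The associated Dynkin diagram is a chain of 2 nodes with single edges (A_2), so the type is A_2 (the algebra sl(3)).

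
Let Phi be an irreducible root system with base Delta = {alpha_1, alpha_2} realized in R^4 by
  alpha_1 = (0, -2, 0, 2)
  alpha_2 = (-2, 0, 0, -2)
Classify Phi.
Compute the Cartan integers a_ij = 2(alpha_i, alpha_j)/(alpha_j, alpha_j); the resulting 2x2 Cartan matrix is
[[2, -1], [-1, 2]].
All simple roots have the same length, so the diagram is simply laced. The associated Dynkin diagram is a chain of 2 nodes with single edges (A_2), so the type is A_2 (the algebra sl(3)).

A2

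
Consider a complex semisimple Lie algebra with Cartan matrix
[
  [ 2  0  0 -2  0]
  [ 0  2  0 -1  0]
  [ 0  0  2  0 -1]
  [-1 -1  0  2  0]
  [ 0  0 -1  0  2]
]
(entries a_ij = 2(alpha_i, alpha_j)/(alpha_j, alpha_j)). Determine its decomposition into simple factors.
The diagram associated to this matrix has two connected components: the simple roots {alpha_3, alpha_5} form a chain of 2 nodes with single edges (A_2), and {alpha_1, alpha_2, alpha_4} form a chain of 3 nodes with a double edge at one end; the terminal node there is the unique long simple root (C_3). A semisimple Lie algebra decomposes uniquely as the direct sum of simple ideals, one per connected component of its Dynkin diagram, so g ≅ A_2 ⊕ C_3 (dimension 8 + 21 = 29).

A_2 (sl(3)) ⊕ C_3 (sp(6))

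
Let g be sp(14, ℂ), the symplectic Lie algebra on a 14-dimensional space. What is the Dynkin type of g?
This is sp(14), which has dimension 14(14+1)/2 = 105 and rank 14/2 = 7. In the classification of classical Lie algebras, the symplectic algebra sp(2n) has type C_n; here n = 7, so the Dynkin diagram is a chain of 7 nodes with a double edge at one end; the terminal node there is the unique long simple root (C_7). Hence the type is C_7.

type C_7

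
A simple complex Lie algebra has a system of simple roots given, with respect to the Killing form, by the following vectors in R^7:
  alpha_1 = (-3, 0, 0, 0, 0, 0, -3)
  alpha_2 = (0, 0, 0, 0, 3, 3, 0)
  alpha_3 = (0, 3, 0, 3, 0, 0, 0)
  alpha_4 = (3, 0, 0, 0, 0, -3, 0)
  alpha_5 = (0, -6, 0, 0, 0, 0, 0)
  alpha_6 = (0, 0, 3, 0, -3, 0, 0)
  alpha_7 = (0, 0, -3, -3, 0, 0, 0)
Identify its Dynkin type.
C_7

Compute the Cartan integers a_ij = 2(alpha_i, alpha_j)/(alpha_j, alpha_j); the resulting 7x7 Cartan matrix is
[[2, 0, 0, -1, 0, 0, 0], [0, 2, 0, -1, 0, -1, 0], [0, 0, 2, 0, -1, 0, -1], [-1, -1, 0, 2, 0, 0, 0], [0, 0, -2, 0, 2, 0, 0], [0, -1, 0, 0, 0, 2, -1], [0, 0, -1, 0, 0, -1, 2]].
The roots have two lengths (squared-length ratio 2:1); the short ones are alpha_{1,2,3,4,6,7}. The associated Dynkin diagram is a chain of 7 nodes with a double edge at one end; the terminal node there is the unique long simple root (C_7), so the type is C_7 (the algebra sp(14)).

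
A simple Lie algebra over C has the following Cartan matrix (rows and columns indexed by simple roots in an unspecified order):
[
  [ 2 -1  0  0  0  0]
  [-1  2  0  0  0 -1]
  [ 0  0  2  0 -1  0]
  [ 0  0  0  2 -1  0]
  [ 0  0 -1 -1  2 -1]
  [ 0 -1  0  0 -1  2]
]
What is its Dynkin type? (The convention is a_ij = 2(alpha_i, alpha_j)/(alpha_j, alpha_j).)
The matrix has rank 6 with 2's on the diagonal. Reading the off-diagonal entries as Dynkin edges (a single edge where a_ij = a_ji = -1; a double or triple edge where a_ij * a_ji = 2 or 3), the diagram is a chain of 4 nodes with a fork of two nodes at one end (D_6). One simple-root ordering that puts it in standard form is (alpha_1, alpha_2, alpha_6, alpha_5, alpha_4, alpha_3). So the algebra is type D_6, i.e. so(12).

type D_6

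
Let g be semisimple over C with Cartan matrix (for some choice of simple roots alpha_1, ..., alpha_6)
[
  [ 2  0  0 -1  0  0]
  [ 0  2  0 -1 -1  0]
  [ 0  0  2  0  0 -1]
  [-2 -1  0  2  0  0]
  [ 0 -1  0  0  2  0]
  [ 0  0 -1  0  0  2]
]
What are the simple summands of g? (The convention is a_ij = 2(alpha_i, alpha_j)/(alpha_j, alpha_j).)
The diagram associated to this matrix has two connected components: the simple roots {alpha_3, alpha_6} form a chain of 2 nodes with single edges (A_2), and {alpha_1, alpha_2, alpha_4, alpha_5} form a chain of 4 nodes with a double edge at one end; the terminal node there is the unique short simple root (B_4). A semisimple Lie algebra decomposes uniquely as the direct sum of simple ideals, one per connected component of its Dynkin diagram, so g ≅ A_2 ⊕ B_4 (dimension 8 + 36 = 44).

A_2 (sl(3)) ⊕ B_4 (so(9))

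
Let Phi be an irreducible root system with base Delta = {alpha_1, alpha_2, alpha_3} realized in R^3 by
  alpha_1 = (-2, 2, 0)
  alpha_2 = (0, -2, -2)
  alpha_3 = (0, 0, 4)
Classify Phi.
C_3

Compute the Cartan integers a_ij = 2(alpha_i, alpha_j)/(alpha_j, alpha_j); the resulting 3x3 Cartan matrix is
[[2, -1, 0], [-1, 2, -1], [0, -2, 2]].
The roots have two lengths (squared-length ratio 2:1); the short ones are alpha_{1,2}. The associated Dynkin diagram is a chain of 3 nodes with a double edge at one end; the terminal node there is the unique long simple root (C_3), so the type is C_3 (the algebra sp(6)).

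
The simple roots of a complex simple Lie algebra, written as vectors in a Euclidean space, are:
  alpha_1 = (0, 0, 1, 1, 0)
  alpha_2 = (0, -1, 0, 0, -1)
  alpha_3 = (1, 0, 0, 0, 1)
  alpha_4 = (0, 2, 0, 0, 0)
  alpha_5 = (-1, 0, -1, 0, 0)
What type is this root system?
C5

Compute the Cartan integers a_ij = 2(alpha_i, alpha_j)/(alpha_j, alpha_j); the resulting 5x5 Cartan matrix is
[[2, 0, 0, 0, -1], [0, 2, -1, -1, 0], [0, -1, 2, 0, -1], [0, -2, 0, 2, 0], [-1, 0, -1, 0, 2]].
The roots have two lengths (squared-length ratio 2:1); the short ones are alpha_{1,2,3,5}. The associated Dynkin diagram is a chain of 5 nodes with a double edge at one end; the terminal node there is the unique long simple root (C_5), so the type is C_5 (the algebra sp(10)).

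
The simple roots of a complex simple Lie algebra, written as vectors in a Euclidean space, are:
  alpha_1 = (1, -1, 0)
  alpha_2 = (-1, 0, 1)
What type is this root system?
type A_2

Compute the Cartan integers a_ij = 2(alpha_i, alpha_j)/(alpha_j, alpha_j); the resulting 2x2 Cartan matrix is
[[2, -1], [-1, 2]].
All simple roots have the same length, so the diagram is simply laced. The associated Dynkin diagram is a chain of 2 nodes with single edges (A_2), so the type is A_2 (the algebra sl(3)).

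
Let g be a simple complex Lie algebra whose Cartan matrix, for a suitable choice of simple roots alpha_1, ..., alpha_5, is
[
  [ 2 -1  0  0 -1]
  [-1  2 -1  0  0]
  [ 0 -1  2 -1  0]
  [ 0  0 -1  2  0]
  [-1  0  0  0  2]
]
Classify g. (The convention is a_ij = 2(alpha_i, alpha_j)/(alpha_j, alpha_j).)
The matrix has rank 5 with 2's on the diagonal. Reading the off-diagonal entries as Dynkin edges (a single edge where a_ij = a_ji = -1; a double or triple edge where a_ij * a_ji = 2 or 3), the diagram is a chain of 5 nodes with single edges (A_5). One simple-root ordering that puts it in standard form is (alpha_4, alpha_3, alpha_2, alpha_1, alpha_5). So the algebra is type A_5, i.e. sl(6).

A_5 (sl(6))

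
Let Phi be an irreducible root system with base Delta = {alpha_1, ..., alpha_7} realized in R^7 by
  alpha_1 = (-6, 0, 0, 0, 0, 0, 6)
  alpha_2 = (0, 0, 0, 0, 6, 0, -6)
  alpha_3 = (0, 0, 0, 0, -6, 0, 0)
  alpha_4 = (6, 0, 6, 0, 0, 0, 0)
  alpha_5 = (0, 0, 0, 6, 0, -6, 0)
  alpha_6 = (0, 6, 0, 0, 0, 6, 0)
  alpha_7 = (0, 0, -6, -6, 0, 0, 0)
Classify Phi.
B7

Compute the Cartan integers a_ij = 2(alpha_i, alpha_j)/(alpha_j, alpha_j); the resulting 7x7 Cartan matrix is
[[2, -1, 0, -1, 0, 0, 0], [-1, 2, -2, 0, 0, 0, 0], [0, -1, 2, 0, 0, 0, 0], [-1, 0, 0, 2, 0, 0, -1], [0, 0, 0, 0, 2, -1, -1], [0, 0, 0, 0, -1, 2, 0], [0, 0, 0, -1, -1, 0, 2]].
The roots have two lengths (squared-length ratio 2:1); the short ones are alpha_{3}. The associated Dynkin diagram is a chain of 7 nodes with a double edge at one end; the terminal node there is the unique short simple root (B_7), so the type is B_7 (the algebra so(15)).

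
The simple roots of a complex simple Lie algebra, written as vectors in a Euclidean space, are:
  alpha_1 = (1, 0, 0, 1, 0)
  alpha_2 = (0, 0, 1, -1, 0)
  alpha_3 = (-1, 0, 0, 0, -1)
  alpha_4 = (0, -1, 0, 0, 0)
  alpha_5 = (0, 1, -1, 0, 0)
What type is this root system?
Compute the Cartan integers a_ij = 2(alpha_i, alpha_j)/(alpha_j, alpha_j); the resulting 5x5 Cartan matrix is
[[2, -1, -1, 0, 0], [-1, 2, 0, 0, -1], [-1, 0, 2, 0, 0], [0, 0, 0, 2, -1], [0, -1, 0, -2, 2]].
The roots have two lengths (squared-length ratio 2:1); the short ones are alpha_{4}. The associated Dynkin diagram is a chain of 5 nodes with a double edge at one end; the terminal node there is the unique short simple root (B_5), so the type is B_5 (the algebra so(11)).

B5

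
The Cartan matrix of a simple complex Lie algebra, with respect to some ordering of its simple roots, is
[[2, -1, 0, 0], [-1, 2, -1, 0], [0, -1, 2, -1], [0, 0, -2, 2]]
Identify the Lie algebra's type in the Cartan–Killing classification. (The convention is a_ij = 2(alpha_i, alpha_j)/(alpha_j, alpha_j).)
The matrix has rank 4 with 2's on the diagonal. Reading the off-diagonal entries as Dynkin edges (a single edge where a_ij = a_ji = -1; a double or triple edge where a_ij * a_ji = 2 or 3), the diagram is a chain of 4 nodes with a double edge at one end; the terminal node there is the unique long simple root (C_4). One simple-root ordering that puts it in standard form is (alpha_1, alpha_2, alpha_3, alpha_4). So the algebra is type C_4, i.e. sp(8).

C_4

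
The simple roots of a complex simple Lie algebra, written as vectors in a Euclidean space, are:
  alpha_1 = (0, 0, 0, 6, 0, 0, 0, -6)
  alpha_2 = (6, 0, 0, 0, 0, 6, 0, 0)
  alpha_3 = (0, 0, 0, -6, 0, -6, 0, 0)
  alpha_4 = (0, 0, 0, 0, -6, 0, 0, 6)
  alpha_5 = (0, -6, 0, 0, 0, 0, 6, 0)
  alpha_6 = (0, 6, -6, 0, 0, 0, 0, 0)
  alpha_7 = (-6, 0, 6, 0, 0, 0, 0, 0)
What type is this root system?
A_7

Compute the Cartan integers a_ij = 2(alpha_i, alpha_j)/(alpha_j, alpha_j); the resulting 7x7 Cartan matrix is
[[2, 0, -1, -1, 0, 0, 0], [0, 2, -1, 0, 0, 0, -1], [-1, -1, 2, 0, 0, 0, 0], [-1, 0, 0, 2, 0, 0, 0], [0, 0, 0, 0, 2, -1, 0], [0, 0, 0, 0, -1, 2, -1], [0, -1, 0, 0, 0, -1, 2]].
All simple roots have the same length, so the diagram is simply laced. The associated Dynkin diagram is a chain of 7 nodes with single edges (A_7), so the type is A_7 (the algebra sl(8)).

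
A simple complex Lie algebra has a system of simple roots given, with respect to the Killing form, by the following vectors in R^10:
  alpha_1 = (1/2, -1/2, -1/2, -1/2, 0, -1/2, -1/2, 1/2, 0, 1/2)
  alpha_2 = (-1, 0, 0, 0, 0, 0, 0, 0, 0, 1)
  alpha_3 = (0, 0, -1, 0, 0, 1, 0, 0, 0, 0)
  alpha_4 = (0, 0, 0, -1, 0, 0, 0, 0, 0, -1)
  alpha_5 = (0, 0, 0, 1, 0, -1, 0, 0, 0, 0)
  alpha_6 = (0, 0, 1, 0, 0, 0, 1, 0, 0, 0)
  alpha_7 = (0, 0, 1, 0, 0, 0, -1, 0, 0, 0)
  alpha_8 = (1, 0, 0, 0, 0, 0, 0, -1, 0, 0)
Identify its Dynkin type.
Compute the Cartan integers a_ij = 2(alpha_i, alpha_j)/(alpha_j, alpha_j); the resulting 8x8 Cartan matrix is
[[2, 0, 0, 0, 0, -1, 0, 0], [0, 2, 0, -1, 0, 0, 0, -1], [0, 0, 2, 0, -1, -1, -1, 0], [0, -1, 0, 2, -1, 0, 0, 0], [0, 0, -1, -1, 2, 0, 0, 0], [-1, 0, -1, 0, 0, 2, 0, 0], [0, 0, -1, 0, 0, 0, 2, 0], [0, -1, 0, 0, 0, 0, 0, 2]].
All simple roots have the same length, so the diagram is simply laced. The associated Dynkin diagram is a chain of 7 nodes with one extra node attached to the third node from one end (E_8), so the type is E_8.

E8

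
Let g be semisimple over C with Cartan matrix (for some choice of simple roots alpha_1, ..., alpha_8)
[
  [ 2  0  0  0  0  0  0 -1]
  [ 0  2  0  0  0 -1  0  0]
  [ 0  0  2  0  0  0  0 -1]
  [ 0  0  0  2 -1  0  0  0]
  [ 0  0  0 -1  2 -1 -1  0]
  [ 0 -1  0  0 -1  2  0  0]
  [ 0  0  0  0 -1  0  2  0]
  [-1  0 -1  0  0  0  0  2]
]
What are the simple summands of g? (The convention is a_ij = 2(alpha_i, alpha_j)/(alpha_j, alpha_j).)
The diagram associated to this matrix has two connected components: the simple roots {alpha_1, alpha_3, alpha_8} form a chain of 3 nodes with single edges (A_3), and {alpha_2, alpha_4, alpha_5, alpha_6, alpha_7} form a chain of 3 nodes with a fork of two nodes at one end (D_5). A semisimple Lie algebra decomposes uniquely as the direct sum of simple ideals, one per connected component of its Dynkin diagram, so g ≅ A_3 ⊕ D_5 (dimension 15 + 45 = 60).

A3 ⊕ D5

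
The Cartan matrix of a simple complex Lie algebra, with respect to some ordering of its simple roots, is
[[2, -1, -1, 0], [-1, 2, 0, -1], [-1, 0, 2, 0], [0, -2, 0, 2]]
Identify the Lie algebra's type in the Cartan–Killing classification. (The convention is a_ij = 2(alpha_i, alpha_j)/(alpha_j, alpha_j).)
The matrix has rank 4 with 2's on the diagonal. Reading the off-diagonal entries as Dynkin edges (a single edge where a_ij = a_ji = -1; a double or triple edge where a_ij * a_ji = 2 or 3), the diagram is a chain of 4 nodes with a double edge at one end; the terminal node there is the unique long simple root (C_4). One simple-root ordering that puts it in standard form is (alpha_3, alpha_1, alpha_2, alpha_4). So the algebra is type C_4, i.e. sp(8).

C4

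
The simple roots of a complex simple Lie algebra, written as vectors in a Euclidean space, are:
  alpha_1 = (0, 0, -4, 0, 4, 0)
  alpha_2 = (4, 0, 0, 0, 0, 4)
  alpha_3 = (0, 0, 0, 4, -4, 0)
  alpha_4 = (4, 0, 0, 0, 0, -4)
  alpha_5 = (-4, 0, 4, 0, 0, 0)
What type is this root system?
Compute the Cartan integers a_ij = 2(alpha_i, alpha_j)/(alpha_j, alpha_j); the resulting 5x5 Cartan matrix is
[[2, 0, -1, 0, -1], [0, 2, 0, 0, -1], [-1, 0, 2, 0, 0], [0, 0, 0, 2, -1], [-1, -1, 0, -1, 2]].
All simple roots have the same length, so the diagram is simply laced. The associated Dynkin diagram is a chain of 3 nodes with a fork of two nodes at one end (D_5), so the type is D_5 (the algebra so(10)).

type D_5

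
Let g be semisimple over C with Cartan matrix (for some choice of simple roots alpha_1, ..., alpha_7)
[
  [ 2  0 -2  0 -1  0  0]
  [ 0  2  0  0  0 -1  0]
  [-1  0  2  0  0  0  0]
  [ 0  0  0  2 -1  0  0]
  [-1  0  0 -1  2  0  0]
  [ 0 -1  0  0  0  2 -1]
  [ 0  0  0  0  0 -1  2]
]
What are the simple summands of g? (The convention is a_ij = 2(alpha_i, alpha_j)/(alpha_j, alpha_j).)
The diagram associated to this matrix has two connected components: the simple roots {alpha_2, alpha_6, alpha_7} form a chain of 3 nodes with single edges (A_3), and {alpha_1, alpha_3, alpha_4, alpha_5} form a chain of 4 nodes with a double edge at one end; the terminal node there is the unique short simple root (B_4). A semisimple Lie algebra decomposes uniquely as the direct sum of simple ideals, one per connected component of its Dynkin diagram, so g ≅ A_3 ⊕ B_4 (dimension 15 + 36 = 51).

A_3 (sl(4)) + B_4 (so(9))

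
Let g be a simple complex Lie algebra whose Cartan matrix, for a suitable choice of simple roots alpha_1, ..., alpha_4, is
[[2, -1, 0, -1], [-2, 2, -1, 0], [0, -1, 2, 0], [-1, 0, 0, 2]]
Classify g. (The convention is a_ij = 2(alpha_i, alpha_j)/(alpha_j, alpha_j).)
The matrix has rank 4 with 2's on the diagonal. Reading the off-diagonal entries as Dynkin edges (a single edge where a_ij = a_ji = -1; a double or triple edge where a_ij * a_ji = 2 or 3), the diagram is a chain of 4 nodes with a double edge between the middle two (F_4). One simple-root ordering that puts it in standard form is (alpha_3, alpha_2, alpha_1, alpha_4). So the algebra is type F_4.

F4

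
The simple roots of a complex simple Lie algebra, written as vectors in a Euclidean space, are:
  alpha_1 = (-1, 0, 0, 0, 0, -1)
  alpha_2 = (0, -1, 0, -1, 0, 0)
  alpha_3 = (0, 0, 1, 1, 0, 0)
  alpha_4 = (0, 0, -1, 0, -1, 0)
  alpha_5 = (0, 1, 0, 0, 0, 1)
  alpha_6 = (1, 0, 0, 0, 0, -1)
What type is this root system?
Compute the Cartan integers a_ij = 2(alpha_i, alpha_j)/(alpha_j, alpha_j); the resulting 6x6 Cartan matrix is
[[2, 0, 0, 0, -1, 0], [0, 2, -1, 0, -1, 0], [0, -1, 2, -1, 0, 0], [0, 0, -1, 2, 0, 0], [-1, -1, 0, 0, 2, -1], [0, 0, 0, 0, -1, 2]].
All simple roots have the same length, so the diagram is simply laced. The associated Dynkin diagram is a chain of 4 nodes with a fork of two nodes at one end (D_6), so the type is D_6 (the algebra so(12)).

D6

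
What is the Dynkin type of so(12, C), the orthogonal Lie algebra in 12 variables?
type D_6

This is so(12) with 12 even, which has dimension 12(12-1)/2 = 66 and rank 12/2 = 6. In the classification of classical Lie algebras, the orthogonal algebra so(2n) in an even number of variables has type D_n; here n = 6, so the Dynkin diagram is a chain of 4 nodes with a fork of two nodes at one end (D_6). Hence the type is D_6.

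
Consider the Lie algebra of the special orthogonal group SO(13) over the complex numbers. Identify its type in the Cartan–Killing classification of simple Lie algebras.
This is so(13) with 13 odd, which has dimension 13(13-1)/2 = 78 and rank (13-1)/2 = 6. In the classification of classical Lie algebras, the orthogonal algebra so(2n+1) in an odd number of variables has type B_n; here n = 6, so the Dynkin diagram is a chain of 6 nodes with a double edge at one end; the terminal node there is the unique short simple root (B_6). Hence the type is B_6.

type B_6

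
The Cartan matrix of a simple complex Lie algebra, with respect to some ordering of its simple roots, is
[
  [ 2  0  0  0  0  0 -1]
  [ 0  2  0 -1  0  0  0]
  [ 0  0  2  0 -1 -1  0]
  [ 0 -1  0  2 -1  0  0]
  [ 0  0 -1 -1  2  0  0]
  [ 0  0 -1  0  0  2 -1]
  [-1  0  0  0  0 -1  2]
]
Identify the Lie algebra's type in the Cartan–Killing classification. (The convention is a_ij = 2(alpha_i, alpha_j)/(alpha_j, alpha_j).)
type A_7

The matrix has rank 7 with 2's on the diagonal. Reading the off-diagonal entries as Dynkin edges (a single edge where a_ij = a_ji = -1; a double or triple edge where a_ij * a_ji = 2 or 3), the diagram is a chain of 7 nodes with single edges (A_7). One simple-root ordering that puts it in standard form is (alpha_1, alpha_7, alpha_6, alpha_3, alpha_5, alpha_4, alpha_2). So the algebra is type A_7, i.e. sl(8).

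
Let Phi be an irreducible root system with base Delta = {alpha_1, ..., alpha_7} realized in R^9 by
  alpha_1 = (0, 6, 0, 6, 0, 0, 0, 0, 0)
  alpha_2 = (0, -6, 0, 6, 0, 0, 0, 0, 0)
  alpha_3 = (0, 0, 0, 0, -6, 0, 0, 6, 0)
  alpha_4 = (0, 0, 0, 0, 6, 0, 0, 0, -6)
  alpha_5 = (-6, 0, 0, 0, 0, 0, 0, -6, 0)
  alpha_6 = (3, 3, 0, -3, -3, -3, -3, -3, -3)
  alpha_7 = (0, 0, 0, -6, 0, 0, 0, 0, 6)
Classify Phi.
Compute the Cartan integers a_ij = 2(alpha_i, alpha_j)/(alpha_j, alpha_j); the resulting 7x7 Cartan matrix is
[[2, 0, 0, 0, 0, 0, -1], [0, 2, 0, 0, 0, -1, -1], [0, 0, 2, -1, -1, 0, 0], [0, 0, -1, 2, 0, 0, -1], [0, 0, -1, 0, 2, 0, 0], [0, -1, 0, 0, 0, 2, 0], [-1, -1, 0, -1, 0, 0, 2]].
All simple roots have the same length, so the diagram is simply laced. The associated Dynkin diagram is a chain of 6 nodes with one extra node attached to the third node from one end (E_7), so the type is E_7.

E7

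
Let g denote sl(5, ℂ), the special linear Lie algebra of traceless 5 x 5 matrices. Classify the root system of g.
This is sl(5), which has dimension 5^2 - 1 = 24 and rank 5 - 1 = 4 (a Cartan subalgebra is the diagonal traceless matrices). In the classification of classical Lie algebras, the special linear algebra sl(n+1) has type A_n; here n = 4, so the Dynkin diagram is a chain of 4 nodes with single edges (A_4). Hence the type is A_4.

A_4 (sl(5))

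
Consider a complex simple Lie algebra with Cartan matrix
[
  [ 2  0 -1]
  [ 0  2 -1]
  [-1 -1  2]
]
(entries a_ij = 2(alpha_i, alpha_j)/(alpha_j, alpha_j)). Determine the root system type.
A_3 (sl(4))

The matrix has rank 3 with 2's on the diagonal. Reading the off-diagonal entries as Dynkin edges (a single edge where a_ij = a_ji = -1; a double or triple edge where a_ij * a_ji = 2 or 3), the diagram is a chain of 3 nodes with single edges (A_3). One simple-root ordering that puts it in standard form is (alpha_1, alpha_3, alpha_2). So the algebra is type A_3, i.e. sl(4).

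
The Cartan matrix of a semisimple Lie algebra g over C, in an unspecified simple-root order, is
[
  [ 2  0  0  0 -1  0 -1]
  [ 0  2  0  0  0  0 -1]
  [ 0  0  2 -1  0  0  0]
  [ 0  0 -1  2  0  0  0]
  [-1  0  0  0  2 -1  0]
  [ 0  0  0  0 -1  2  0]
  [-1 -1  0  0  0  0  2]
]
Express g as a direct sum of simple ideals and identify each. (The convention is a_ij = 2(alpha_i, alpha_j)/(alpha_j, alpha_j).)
The diagram associated to this matrix has two connected components: the simple roots {alpha_3, alpha_4} form a chain of 2 nodes with single edges (A_2), and {alpha_1, alpha_2, alpha_5, alpha_6, alpha_7} form a chain of 5 nodes with single edges (A_5). A semisimple Lie algebra decomposes uniquely as the direct sum of simple ideals, one per connected component of its Dynkin diagram, so g ≅ A_2 ⊕ A_5 (dimension 8 + 35 = 43).

type A_2 ⊕ type A_5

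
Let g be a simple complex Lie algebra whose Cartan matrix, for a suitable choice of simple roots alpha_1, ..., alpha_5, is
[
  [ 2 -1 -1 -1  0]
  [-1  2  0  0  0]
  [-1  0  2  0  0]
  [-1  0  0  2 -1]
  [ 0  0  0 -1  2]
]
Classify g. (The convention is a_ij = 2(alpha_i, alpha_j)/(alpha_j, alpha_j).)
The matrix has rank 5 with 2's on the diagonal. Reading the off-diagonal entries as Dynkin edges (a single edge where a_ij = a_ji = -1; a double or triple edge where a_ij * a_ji = 2 or 3), the diagram is a chain of 3 nodes with a fork of two nodes at one end (D_5). One simple-root ordering that puts it in standard form is (alpha_5, alpha_4, alpha_1, alpha_2, alpha_3). So the algebra is type D_5, i.e. so(10).

D5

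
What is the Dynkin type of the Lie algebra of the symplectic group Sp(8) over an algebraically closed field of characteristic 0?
type C_4

This is sp(8), which has dimension 8(8+1)/2 = 36 and rank 8/2 = 4. In the classification of classical Lie algebras, the symplectic algebra sp(2n) has type C_n; here n = 4, so the Dynkin diagram is a chain of 4 nodes with a double edge at one end; the terminal node there is the unique long simple root (C_4). Hence the type is C_4.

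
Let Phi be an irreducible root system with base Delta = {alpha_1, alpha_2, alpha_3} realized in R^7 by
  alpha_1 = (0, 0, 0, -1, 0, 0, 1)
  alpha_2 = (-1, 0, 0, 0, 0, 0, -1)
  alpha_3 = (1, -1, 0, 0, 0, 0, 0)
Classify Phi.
A_3 (sl(4))

Compute the Cartan integers a_ij = 2(alpha_i, alpha_j)/(alpha_j, alpha_j); the resulting 3x3 Cartan matrix is
[[2, -1, 0], [-1, 2, -1], [0, -1, 2]].
All simple roots have the same length, so the diagram is simply laced. The associated Dynkin diagram is a chain of 3 nodes with single edges (A_3), so the type is A_3 (the algebra sl(4)).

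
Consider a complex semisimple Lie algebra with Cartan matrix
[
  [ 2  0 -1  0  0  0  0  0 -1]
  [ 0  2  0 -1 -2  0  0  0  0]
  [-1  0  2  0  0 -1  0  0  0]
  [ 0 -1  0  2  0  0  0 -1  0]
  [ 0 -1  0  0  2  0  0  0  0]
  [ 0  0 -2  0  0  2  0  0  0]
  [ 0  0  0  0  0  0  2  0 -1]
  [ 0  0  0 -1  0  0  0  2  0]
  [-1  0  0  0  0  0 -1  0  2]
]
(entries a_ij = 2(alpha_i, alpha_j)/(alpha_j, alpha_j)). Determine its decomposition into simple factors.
The diagram associated to this matrix has two connected components: the simple roots {alpha_2, alpha_4, alpha_5, alpha_8} form a chain of 4 nodes with a double edge at one end; the terminal node there is the unique short simple root (B_4), and {alpha_1, alpha_3, alpha_6, alpha_7, alpha_9} form a chain of 5 nodes with a double edge at one end; the terminal node there is the unique long simple root (C_5). A semisimple Lie algebra decomposes uniquely as the direct sum of simple ideals, one per connected component of its Dynkin diagram, so g ≅ B_4 ⊕ C_5 (dimension 36 + 55 = 91).

B4 + C5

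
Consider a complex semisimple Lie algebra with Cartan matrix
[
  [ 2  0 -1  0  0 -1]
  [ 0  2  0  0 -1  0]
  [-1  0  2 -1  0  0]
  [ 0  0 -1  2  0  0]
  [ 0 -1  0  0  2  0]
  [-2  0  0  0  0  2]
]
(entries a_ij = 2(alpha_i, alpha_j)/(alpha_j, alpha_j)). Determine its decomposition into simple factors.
A2 + C4

The diagram associated to this matrix has two connected components: the simple roots {alpha_2, alpha_5} form a chain of 2 nodes with single edges (A_2), and {alpha_1, alpha_3, alpha_4, alpha_6} form a chain of 4 nodes with a double edge at one end; the terminal node there is the unique long simple root (C_4). A semisimple Lie algebra decomposes uniquely as the direct sum of simple ideals, one per connected component of its Dynkin diagram, so g ≅ A_2 ⊕ C_4 (dimension 8 + 36 = 44).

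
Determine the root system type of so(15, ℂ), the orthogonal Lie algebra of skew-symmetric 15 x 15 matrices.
This is so(15) with 15 odd, which has dimension 15(15-1)/2 = 105 and rank (15-1)/2 = 7. In the classification of classical Lie algebras, the orthogonal algebra so(2n+1) in an odd number of variables has type B_n; here n = 7, so the Dynkin diagram is a chain of 7 nodes with a double edge at one end; the terminal node there is the unique short simple root (B_7). Hence the type is B_7.

B7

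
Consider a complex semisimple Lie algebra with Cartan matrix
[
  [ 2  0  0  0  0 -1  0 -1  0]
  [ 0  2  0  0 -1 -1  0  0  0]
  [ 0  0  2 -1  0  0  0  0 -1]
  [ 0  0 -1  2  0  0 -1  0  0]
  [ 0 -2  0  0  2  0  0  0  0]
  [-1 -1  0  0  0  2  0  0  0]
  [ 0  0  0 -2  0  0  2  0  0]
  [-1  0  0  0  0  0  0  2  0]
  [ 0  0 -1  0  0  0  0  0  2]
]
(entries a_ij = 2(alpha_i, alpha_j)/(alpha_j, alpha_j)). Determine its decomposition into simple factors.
The diagram associated to this matrix has two connected components: the simple roots {alpha_3, alpha_4, alpha_7, alpha_9} form a chain of 4 nodes with a double edge at one end; the terminal node there is the unique long simple root (C_4), and {alpha_1, alpha_2, alpha_5, alpha_6, alpha_8} form a chain of 5 nodes with a double edge at one end; the terminal node there is the unique long simple root (C_5). A semisimple Lie algebra decomposes uniquely as the direct sum of simple ideals, one per connected component of its Dynkin diagram, so g ≅ C_4 ⊕ C_5 (dimension 36 + 55 = 91).

C_4 (sp(8)) ⊕ C_5 (sp(10))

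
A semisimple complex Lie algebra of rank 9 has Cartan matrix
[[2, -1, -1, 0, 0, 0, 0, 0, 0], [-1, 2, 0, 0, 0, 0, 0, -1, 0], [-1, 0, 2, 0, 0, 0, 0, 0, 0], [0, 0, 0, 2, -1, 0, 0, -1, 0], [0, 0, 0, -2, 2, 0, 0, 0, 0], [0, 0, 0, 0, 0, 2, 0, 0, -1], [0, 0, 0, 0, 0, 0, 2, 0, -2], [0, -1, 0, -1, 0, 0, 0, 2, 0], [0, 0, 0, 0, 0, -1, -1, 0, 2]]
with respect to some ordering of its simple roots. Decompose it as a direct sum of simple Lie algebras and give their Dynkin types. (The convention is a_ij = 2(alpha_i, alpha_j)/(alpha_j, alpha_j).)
The diagram associated to this matrix has two connected components: the simple roots {alpha_6, alpha_7, alpha_9} form a chain of 3 nodes with a double edge at one end; the terminal node there is the unique long simple root (C_3), and {alpha_1, alpha_2, alpha_3, alpha_4, alpha_5, alpha_8} form a chain of 6 nodes with a double edge at one end; the terminal node there is the unique long simple root (C_6). A semisimple Lie algebra decomposes uniquely as the direct sum of simple ideals, one per connected component of its Dynkin diagram, so g ≅ C_3 ⊕ C_6 (dimension 21 + 78 = 99).

C_3 ⊕ C_6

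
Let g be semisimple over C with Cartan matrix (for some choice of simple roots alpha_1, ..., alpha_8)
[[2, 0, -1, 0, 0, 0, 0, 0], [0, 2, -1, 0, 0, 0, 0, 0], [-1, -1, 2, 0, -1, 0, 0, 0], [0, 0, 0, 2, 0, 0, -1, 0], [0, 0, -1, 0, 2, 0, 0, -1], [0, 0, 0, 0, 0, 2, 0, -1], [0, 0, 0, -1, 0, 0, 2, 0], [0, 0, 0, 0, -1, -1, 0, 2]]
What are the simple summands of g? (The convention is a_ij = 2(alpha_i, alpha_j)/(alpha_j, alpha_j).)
type A_2 ⊕ type D_6

The diagram associated to this matrix has two connected components: the simple roots {alpha_4, alpha_7} form a chain of 2 nodes with single edges (A_2), and {alpha_1, alpha_2, alpha_3, alpha_5, alpha_6, alpha_8} form a chain of 4 nodes with a fork of two nodes at one end (D_6). A semisimple Lie algebra decomposes uniquely as the direct sum of simple ideals, one per connected component of its Dynkin diagram, so g ≅ A_2 ⊕ D_6 (dimension 8 + 66 = 74).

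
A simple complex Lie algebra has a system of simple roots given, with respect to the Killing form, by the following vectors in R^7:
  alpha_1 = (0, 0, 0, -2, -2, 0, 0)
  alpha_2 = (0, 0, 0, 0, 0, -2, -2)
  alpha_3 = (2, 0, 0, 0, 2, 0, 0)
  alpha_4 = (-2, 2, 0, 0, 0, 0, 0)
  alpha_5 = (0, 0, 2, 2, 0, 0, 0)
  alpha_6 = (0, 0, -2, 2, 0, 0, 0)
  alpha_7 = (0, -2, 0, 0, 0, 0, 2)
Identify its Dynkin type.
Compute the Cartan integers a_ij = 2(alpha_i, alpha_j)/(alpha_j, alpha_j); the resulting 7x7 Cartan matrix is
[[2, 0, -1, 0, -1, -1, 0], [0, 2, 0, 0, 0, 0, -1], [-1, 0, 2, -1, 0, 0, 0], [0, 0, -1, 2, 0, 0, -1], [-1, 0, 0, 0, 2, 0, 0], [-1, 0, 0, 0, 0, 2, 0], [0, -1, 0, -1, 0, 0, 2]].
All simple roots have the same length, so the diagram is simply laced. The associated Dynkin diagram is a chain of 5 nodes with a fork of two nodes at one end (D_7), so the type is D_7 (the algebra so(14)).

D_7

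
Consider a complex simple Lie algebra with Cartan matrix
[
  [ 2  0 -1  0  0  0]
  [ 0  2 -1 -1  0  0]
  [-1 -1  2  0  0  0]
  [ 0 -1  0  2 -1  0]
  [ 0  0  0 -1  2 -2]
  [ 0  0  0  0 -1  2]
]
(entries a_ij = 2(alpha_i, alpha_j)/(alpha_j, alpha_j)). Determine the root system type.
The matrix has rank 6 with 2's on the diagonal. Reading the off-diagonal entries as Dynkin edges (a single edge where a_ij = a_ji = -1; a double or triple edge where a_ij * a_ji = 2 or 3), the diagram is a chain of 6 nodes with a double edge at one end; the terminal node there is the unique short simple root (B_6). One simple-root ordering that puts it in standard form is (alpha_1, alpha_3, alpha_2, alpha_4, alpha_5, alpha_6). So the algebra is type B_6, i.e. so(13).

B_6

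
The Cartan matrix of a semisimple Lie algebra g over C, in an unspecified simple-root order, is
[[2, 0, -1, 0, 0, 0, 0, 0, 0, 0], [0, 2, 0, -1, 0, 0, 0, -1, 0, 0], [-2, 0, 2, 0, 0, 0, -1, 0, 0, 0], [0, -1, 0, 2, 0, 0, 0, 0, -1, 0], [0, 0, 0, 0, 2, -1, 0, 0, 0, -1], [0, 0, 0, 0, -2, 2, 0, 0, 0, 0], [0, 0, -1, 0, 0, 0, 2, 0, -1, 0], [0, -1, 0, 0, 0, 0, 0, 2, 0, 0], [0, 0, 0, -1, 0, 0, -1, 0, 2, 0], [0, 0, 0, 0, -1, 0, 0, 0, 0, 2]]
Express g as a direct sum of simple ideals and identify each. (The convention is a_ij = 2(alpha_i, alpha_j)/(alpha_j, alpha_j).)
The diagram associated to this matrix has two connected components: the simple roots {alpha_1, alpha_2, alpha_3, alpha_4, alpha_7, alpha_8, alpha_9} form a chain of 7 nodes with a double edge at one end; the terminal node there is the unique short simple root (B_7), and {alpha_5, alpha_6, alpha_10} form a chain of 3 nodes with a double edge at one end; the terminal node there is the unique long simple root (C_3). A semisimple Lie algebra decomposes uniquely as the direct sum of simple ideals, one per connected component of its Dynkin diagram, so g ≅ B_7 ⊕ C_3 (dimension 105 + 21 = 126).

B7 + C3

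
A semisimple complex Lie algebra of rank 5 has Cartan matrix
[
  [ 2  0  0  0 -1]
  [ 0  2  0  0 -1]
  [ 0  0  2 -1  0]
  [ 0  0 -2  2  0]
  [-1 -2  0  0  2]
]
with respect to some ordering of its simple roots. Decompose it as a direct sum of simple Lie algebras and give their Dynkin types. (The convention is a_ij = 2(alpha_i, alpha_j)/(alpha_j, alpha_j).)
B_2 + B_3

The diagram associated to this matrix has two connected components: the simple roots {alpha_3, alpha_4} form a chain of 2 nodes with a double edge at one end; the terminal node there is the unique short simple root (B_2), and {alpha_1, alpha_2, alpha_5} form a chain of 3 nodes with a double edge at one end; the terminal node there is the unique short simple root (B_3). A semisimple Lie algebra decomposes uniquely as the direct sum of simple ideals, one per connected component of its Dynkin diagram, so g ≅ B_2 ⊕ B_3 (dimension 10 + 21 = 31).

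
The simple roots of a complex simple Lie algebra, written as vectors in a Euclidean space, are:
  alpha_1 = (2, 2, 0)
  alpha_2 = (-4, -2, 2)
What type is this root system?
G_2

Compute the Cartan integers a_ij = 2(alpha_i, alpha_j)/(alpha_j, alpha_j); the resulting 2x2 Cartan matrix is
[[2, -1], [-3, 2]].
The roots have two lengths (squared-length ratio 3:1); the short ones are alpha_{1}. The associated Dynkin diagram is two nodes joined by a triple edge (G_2), so the type is G_2.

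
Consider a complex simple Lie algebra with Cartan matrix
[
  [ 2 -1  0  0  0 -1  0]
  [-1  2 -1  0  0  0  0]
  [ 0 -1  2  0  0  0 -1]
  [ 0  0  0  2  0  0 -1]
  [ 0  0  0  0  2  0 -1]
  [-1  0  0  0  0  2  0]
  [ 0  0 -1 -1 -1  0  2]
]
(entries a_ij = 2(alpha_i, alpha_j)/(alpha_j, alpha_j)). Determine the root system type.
type D_7

The matrix has rank 7 with 2's on the diagonal. Reading the off-diagonal entries as Dynkin edges (a single edge where a_ij = a_ji = -1; a double or triple edge where a_ij * a_ji = 2 or 3), the diagram is a chain of 5 nodes with a fork of two nodes at one end (D_7). One simple-root ordering that puts it in standard form is (alpha_6, alpha_1, alpha_2, alpha_3, alpha_7, alpha_4, alpha_5). So the algebra is type D_7, i.e. so(14).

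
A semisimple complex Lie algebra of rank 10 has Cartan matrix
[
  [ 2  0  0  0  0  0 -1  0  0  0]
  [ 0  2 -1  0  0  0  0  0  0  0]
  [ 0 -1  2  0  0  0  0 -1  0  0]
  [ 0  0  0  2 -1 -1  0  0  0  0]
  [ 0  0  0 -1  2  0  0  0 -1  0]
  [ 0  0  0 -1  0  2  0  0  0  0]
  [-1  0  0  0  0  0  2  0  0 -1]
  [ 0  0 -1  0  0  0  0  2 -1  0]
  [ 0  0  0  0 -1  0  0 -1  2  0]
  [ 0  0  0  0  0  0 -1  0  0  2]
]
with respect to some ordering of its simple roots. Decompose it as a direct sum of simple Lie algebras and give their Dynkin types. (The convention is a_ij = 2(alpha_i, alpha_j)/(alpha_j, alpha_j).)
A_3 (sl(4)) ⊕ A_7 (sl(8))

The diagram associated to this matrix has two connected components: the simple roots {alpha_1, alpha_7, alpha_10} form a chain of 3 nodes with single edges (A_3), and {alpha_2, alpha_3, alpha_4, alpha_5, alpha_6, alpha_8, alpha_9} form a chain of 7 nodes with single edges (A_7). A semisimple Lie algebra decomposes uniquely as the direct sum of simple ideals, one per connected component of its Dynkin diagram, so g ≅ A_3 ⊕ A_7 (dimension 15 + 63 = 78).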